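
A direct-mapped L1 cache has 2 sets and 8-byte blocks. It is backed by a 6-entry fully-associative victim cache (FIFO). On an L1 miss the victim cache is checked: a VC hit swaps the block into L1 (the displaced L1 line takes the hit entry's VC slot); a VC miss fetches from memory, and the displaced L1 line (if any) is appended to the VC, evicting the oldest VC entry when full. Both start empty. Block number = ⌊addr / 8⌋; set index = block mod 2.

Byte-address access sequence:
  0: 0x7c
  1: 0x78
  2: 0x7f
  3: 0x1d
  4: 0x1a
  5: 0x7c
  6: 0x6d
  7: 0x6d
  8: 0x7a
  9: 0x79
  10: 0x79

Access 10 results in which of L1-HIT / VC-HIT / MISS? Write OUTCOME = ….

OUTCOME = L1-HIT

0: 0x7c (blk 15, set 1) → MISS  vc=[]
1: 0x78 (blk 15, set 1) → L1-HIT  vc=[]
2: 0x7f (blk 15, set 1) → L1-HIT  vc=[]
3: 0x1d (blk 3, set 1) → MISS  vc=[15]
4: 0x1a (blk 3, set 1) → L1-HIT  vc=[15]
5: 0x7c (blk 15, set 1) → VC-HIT  vc=[3]
6: 0x6d (blk 13, set 1) → MISS  vc=[3, 15]
7: 0x6d (blk 13, set 1) → L1-HIT  vc=[3, 15]
8: 0x7a (blk 15, set 1) → VC-HIT  vc=[3, 13]
9: 0x79 (blk 15, set 1) → L1-HIT  vc=[3, 13]
10: 0x79 (blk 15, set 1) → L1-HIT  vc=[3, 13]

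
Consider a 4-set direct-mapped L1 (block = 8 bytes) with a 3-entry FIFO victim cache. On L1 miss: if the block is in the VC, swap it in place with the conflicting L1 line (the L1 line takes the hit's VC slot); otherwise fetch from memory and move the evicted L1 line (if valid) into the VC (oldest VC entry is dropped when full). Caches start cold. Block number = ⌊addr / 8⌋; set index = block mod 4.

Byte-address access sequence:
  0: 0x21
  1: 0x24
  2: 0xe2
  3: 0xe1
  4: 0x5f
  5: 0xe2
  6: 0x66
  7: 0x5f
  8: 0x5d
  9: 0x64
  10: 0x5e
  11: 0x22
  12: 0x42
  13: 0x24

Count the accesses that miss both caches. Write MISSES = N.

0: 0x21 (blk 4, set 0) → MISS  vc=[]
1: 0x24 (blk 4, set 0) → L1-HIT  vc=[]
2: 0xe2 (blk 28, set 0) → MISS  vc=[4]
3: 0xe1 (blk 28, set 0) → L1-HIT  vc=[4]
4: 0x5f (blk 11, set 3) → MISS  vc=[4]
5: 0xe2 (blk 28, set 0) → L1-HIT  vc=[4]
6: 0x66 (blk 12, set 0) → MISS  vc=[4, 28]
7: 0x5f (blk 11, set 3) → L1-HIT  vc=[4, 28]
8: 0x5d (blk 11, set 3) → L1-HIT  vc=[4, 28]
9: 0x64 (blk 12, set 0) → L1-HIT  vc=[4, 28]
10: 0x5e (blk 11, set 3) → L1-HIT  vc=[4, 28]
11: 0x22 (blk 4, set 0) → VC-HIT  vc=[12, 28]
12: 0x42 (blk 8, set 0) → MISS  vc=[12, 28, 4]
13: 0x24 (blk 4, set 0) → VC-HIT  vc=[12, 28, 8]

MISSES = 5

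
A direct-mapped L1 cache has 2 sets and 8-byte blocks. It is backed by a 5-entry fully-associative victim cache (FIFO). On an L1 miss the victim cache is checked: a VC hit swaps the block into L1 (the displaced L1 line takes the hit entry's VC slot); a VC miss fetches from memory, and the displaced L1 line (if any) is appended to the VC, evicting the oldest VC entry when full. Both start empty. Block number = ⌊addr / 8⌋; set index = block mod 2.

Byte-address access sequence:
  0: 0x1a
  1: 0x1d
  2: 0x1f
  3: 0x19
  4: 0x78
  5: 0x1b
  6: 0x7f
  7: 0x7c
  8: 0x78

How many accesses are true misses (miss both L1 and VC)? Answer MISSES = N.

  [0] addr=0x1a blk=3 s=1: MISS | VC []
  [1] addr=0x1d blk=3 s=1: L1-HIT | VC []
  [2] addr=0x1f blk=3 s=1: L1-HIT | VC []
  [3] addr=0x19 blk=3 s=1: L1-HIT | VC []
  [4] addr=0x78 blk=15 s=1: MISS | VC [3]
  [5] addr=0x1b blk=3 s=1: VC-HIT | VC [15]
  [6] addr=0x7f blk=15 s=1: VC-HIT | VC [3]
  [7] addr=0x7c blk=15 s=1: L1-HIT | VC [3]
  [8] addr=0x78 blk=15 s=1: L1-HIT | VC [3]

MISSES = 2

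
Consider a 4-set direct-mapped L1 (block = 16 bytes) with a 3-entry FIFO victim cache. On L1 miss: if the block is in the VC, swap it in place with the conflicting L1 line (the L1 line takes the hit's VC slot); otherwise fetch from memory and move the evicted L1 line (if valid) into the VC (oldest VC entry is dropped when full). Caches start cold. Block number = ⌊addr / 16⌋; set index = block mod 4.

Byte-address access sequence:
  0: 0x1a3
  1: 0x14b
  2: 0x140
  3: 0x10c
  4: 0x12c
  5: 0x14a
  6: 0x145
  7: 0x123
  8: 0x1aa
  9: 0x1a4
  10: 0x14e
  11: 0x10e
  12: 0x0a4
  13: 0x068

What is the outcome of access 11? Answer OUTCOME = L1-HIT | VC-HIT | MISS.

  [0] addr=0x1a3 blk=26 s=2: MISS | VC []
  [1] addr=0x14b blk=20 s=0: MISS | VC []
  [2] addr=0x140 blk=20 s=0: L1-HIT | VC []
  [3] addr=0x10c blk=16 s=0: MISS | VC [20]
  [4] addr=0x12c blk=18 s=2: MISS | VC [20, 26]
  [5] addr=0x14a blk=20 s=0: VC-HIT | VC [16, 26]
  [6] addr=0x145 blk=20 s=0: L1-HIT | VC [16, 26]
  [7] addr=0x123 blk=18 s=2: L1-HIT | VC [16, 26]
  [8] addr=0x1aa blk=26 s=2: VC-HIT | VC [16, 18]
  [9] addr=0x1a4 blk=26 s=2: L1-HIT | VC [16, 18]
  [10] addr=0x14e blk=20 s=0: L1-HIT | VC [16, 18]
  [11] addr=0x10e blk=16 s=0: VC-HIT | VC [20, 18]
  [12] addr=0xa4 blk=10 s=2: MISS | VC [20, 18, 26]
  [13] addr=0x68 blk=6 s=2: MISS | VC [18, 26, 10]

OUTCOME = VC-HIT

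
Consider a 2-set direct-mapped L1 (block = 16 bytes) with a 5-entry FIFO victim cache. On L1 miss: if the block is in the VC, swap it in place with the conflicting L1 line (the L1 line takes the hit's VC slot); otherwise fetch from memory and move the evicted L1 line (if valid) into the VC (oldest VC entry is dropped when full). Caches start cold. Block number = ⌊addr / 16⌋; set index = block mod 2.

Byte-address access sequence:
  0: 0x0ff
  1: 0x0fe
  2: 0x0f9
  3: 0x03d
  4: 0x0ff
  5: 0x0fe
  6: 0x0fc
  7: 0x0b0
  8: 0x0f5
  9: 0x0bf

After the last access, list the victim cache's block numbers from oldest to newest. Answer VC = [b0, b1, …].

VC = [3, 15]

#0 0xff→b15/s1 MISS; vc=[]
#1 0xfe→b15/s1 L1-HIT; vc=[]
#2 0xf9→b15/s1 L1-HIT; vc=[]
#3 0x3d→b3/s1 MISS; vc=[15]
#4 0xff→b15/s1 VC-HIT; vc=[3]
#5 0xfe→b15/s1 L1-HIT; vc=[3]
#6 0xfc→b15/s1 L1-HIT; vc=[3]
#7 0xb0→b11/s1 MISS; vc=[3,15]
#8 0xf5→b15/s1 VC-HIT; vc=[3,11]
#9 0xbf→b11/s1 VC-HIT; vc=[3,15]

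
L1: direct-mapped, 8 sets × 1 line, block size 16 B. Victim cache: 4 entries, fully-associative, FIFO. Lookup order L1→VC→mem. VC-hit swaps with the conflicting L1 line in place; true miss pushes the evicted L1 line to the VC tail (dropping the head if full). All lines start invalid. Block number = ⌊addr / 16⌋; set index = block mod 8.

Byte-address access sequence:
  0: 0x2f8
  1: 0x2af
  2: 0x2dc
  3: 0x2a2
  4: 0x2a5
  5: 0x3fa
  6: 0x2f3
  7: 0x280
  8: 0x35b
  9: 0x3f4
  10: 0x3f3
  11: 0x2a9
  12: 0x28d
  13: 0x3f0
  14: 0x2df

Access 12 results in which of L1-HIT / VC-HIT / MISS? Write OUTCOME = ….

OUTCOME = L1-HIT

0: 0x2f8 (blk 47, set 7) → MISS  vc=[]
1: 0x2af (blk 42, set 2) → MISS  vc=[]
2: 0x2dc (blk 45, set 5) → MISS  vc=[]
3: 0x2a2 (blk 42, set 2) → L1-HIT  vc=[]
4: 0x2a5 (blk 42, set 2) → L1-HIT  vc=[]
5: 0x3fa (blk 63, set 7) → MISS  vc=[47]
6: 0x2f3 (blk 47, set 7) → VC-HIT  vc=[63]
7: 0x280 (blk 40, set 0) → MISS  vc=[63]
8: 0x35b (blk 53, set 5) → MISS  vc=[63, 45]
9: 0x3f4 (blk 63, set 7) → VC-HIT  vc=[47, 45]
10: 0x3f3 (blk 63, set 7) → L1-HIT  vc=[47, 45]
11: 0x2a9 (blk 42, set 2) → L1-HIT  vc=[47, 45]
12: 0x28d (blk 40, set 0) → L1-HIT  vc=[47, 45]
13: 0x3f0 (blk 63, set 7) → L1-HIT  vc=[47, 45]
14: 0x2df (blk 45, set 5) → VC-HIT  vc=[47, 53]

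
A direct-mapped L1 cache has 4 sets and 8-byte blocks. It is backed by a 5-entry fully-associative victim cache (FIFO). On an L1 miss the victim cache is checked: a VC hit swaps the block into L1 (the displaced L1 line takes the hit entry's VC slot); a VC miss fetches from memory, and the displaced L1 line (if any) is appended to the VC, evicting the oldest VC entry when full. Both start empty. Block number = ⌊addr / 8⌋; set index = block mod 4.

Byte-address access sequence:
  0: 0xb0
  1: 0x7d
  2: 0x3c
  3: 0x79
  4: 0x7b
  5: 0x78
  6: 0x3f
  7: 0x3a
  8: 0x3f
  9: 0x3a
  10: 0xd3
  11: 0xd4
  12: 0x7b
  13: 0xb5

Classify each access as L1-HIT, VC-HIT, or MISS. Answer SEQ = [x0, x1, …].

SEQ = [MISS, MISS, MISS, VC-HIT, L1-HIT, L1-HIT, VC-HIT, L1-HIT, L1-HIT, L1-HIT, MISS, L1-HIT, VC-HIT, VC-HIT]

  [0] addr=0xb0 blk=22 s=2: MISS | VC []
  [1] addr=0x7d blk=15 s=3: MISS | VC []
  [2] addr=0x3c blk=7 s=3: MISS | VC [15]
  [3] addr=0x79 blk=15 s=3: VC-HIT | VC [7]
  [4] addr=0x7b blk=15 s=3: L1-HIT | VC [7]
  [5] addr=0x78 blk=15 s=3: L1-HIT | VC [7]
  [6] addr=0x3f blk=7 s=3: VC-HIT | VC [15]
  [7] addr=0x3a blk=7 s=3: L1-HIT | VC [15]
  [8] addr=0x3f blk=7 s=3: L1-HIT | VC [15]
  [9] addr=0x3a blk=7 s=3: L1-HIT | VC [15]
  [10] addr=0xd3 blk=26 s=2: MISS | VC [15, 22]
  [11] addr=0xd4 blk=26 s=2: L1-HIT | VC [15, 22]
  [12] addr=0x7b blk=15 s=3: VC-HIT | VC [7, 22]
  [13] addr=0xb5 blk=22 s=2: VC-HIT | VC [7, 26]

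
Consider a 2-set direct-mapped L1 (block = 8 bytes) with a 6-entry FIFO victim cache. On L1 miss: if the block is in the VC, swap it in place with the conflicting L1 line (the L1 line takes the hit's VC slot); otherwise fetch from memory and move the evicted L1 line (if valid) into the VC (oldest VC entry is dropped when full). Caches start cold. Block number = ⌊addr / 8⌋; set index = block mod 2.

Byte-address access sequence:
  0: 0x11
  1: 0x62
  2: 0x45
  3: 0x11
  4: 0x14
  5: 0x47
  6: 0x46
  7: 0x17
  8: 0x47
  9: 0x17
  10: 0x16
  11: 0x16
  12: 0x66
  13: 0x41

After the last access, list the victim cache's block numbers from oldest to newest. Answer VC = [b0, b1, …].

VC = [12, 2]

  [0] addr=0x11 blk=2 s=0: MISS | VC []
  [1] addr=0x62 blk=12 s=0: MISS | VC [2]
  [2] addr=0x45 blk=8 s=0: MISS | VC [2, 12]
  [3] addr=0x11 blk=2 s=0: VC-HIT | VC [8, 12]
  [4] addr=0x14 blk=2 s=0: L1-HIT | VC [8, 12]
  [5] addr=0x47 blk=8 s=0: VC-HIT | VC [2, 12]
  [6] addr=0x46 blk=8 s=0: L1-HIT | VC [2, 12]
  [7] addr=0x17 blk=2 s=0: VC-HIT | VC [8, 12]
  [8] addr=0x47 blk=8 s=0: VC-HIT | VC [2, 12]
  [9] addr=0x17 blk=2 s=0: VC-HIT | VC [8, 12]
  [10] addr=0x16 blk=2 s=0: L1-HIT | VC [8, 12]
  [11] addr=0x16 blk=2 s=0: L1-HIT | VC [8, 12]
  [12] addr=0x66 blk=12 s=0: VC-HIT | VC [8, 2]
  [13] addr=0x41 blk=8 s=0: VC-HIT | VC [12, 2]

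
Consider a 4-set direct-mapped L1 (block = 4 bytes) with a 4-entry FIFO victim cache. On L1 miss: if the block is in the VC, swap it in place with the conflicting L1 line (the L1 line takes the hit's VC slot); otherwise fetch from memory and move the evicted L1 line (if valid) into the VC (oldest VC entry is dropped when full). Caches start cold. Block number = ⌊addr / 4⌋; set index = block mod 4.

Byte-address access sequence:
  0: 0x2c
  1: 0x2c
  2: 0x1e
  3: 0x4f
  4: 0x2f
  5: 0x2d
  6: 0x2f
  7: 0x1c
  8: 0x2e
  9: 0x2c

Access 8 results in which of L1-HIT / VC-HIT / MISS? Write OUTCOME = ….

#0 0x2c→b11/s3 MISS; vc=[]
#1 0x2c→b11/s3 L1-HIT; vc=[]
#2 0x1e→b7/s3 MISS; vc=[11]
#3 0x4f→b19/s3 MISS; vc=[11,7]
#4 0x2f→b11/s3 VC-HIT; vc=[19,7]
#5 0x2d→b11/s3 L1-HIT; vc=[19,7]
#6 0x2f→b11/s3 L1-HIT; vc=[19,7]
#7 0x1c→b7/s3 VC-HIT; vc=[19,11]
#8 0x2e→b11/s3 VC-HIT; vc=[19,7]
#9 0x2c→b11/s3 L1-HIT; vc=[19,7]

OUTCOME = VC-HIT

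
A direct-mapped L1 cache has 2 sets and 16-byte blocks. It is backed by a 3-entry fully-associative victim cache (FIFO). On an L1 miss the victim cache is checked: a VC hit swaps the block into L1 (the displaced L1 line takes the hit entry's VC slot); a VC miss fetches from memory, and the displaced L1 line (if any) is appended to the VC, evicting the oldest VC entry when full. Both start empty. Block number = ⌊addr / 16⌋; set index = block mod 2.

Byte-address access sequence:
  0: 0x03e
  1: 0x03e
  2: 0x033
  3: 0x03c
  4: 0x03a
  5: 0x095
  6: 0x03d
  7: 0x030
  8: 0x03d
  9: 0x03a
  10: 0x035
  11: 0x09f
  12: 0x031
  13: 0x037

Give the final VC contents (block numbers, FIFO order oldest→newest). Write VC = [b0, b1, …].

VC = [9]

0: 0x3e (blk 3, set 1) → MISS  vc=[]
1: 0x3e (blk 3, set 1) → L1-HIT  vc=[]
2: 0x33 (blk 3, set 1) → L1-HIT  vc=[]
3: 0x3c (blk 3, set 1) → L1-HIT  vc=[]
4: 0x3a (blk 3, set 1) → L1-HIT  vc=[]
5: 0x95 (blk 9, set 1) → MISS  vc=[3]
6: 0x3d (blk 3, set 1) → VC-HIT  vc=[9]
7: 0x30 (blk 3, set 1) → L1-HIT  vc=[9]
8: 0x3d (blk 3, set 1) → L1-HIT  vc=[9]
9: 0x3a (blk 3, set 1) → L1-HIT  vc=[9]
10: 0x35 (blk 3, set 1) → L1-HIT  vc=[9]
11: 0x9f (blk 9, set 1) → VC-HIT  vc=[3]
12: 0x31 (blk 3, set 1) → VC-HIT  vc=[9]
13: 0x37 (blk 3, set 1) → L1-HIT  vc=[9]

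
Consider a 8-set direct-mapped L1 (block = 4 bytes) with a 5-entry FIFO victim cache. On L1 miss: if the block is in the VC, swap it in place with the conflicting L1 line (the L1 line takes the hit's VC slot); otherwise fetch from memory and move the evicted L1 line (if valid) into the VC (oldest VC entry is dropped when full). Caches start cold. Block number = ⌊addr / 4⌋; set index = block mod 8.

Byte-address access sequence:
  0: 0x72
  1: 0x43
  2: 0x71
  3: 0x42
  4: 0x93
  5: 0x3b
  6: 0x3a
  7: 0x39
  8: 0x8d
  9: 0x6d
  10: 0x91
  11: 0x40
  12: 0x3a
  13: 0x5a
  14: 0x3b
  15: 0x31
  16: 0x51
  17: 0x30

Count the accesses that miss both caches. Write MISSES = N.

0: 0x72 (blk 28, set 4) → MISS  vc=[]
1: 0x43 (blk 16, set 0) → MISS  vc=[]
2: 0x71 (blk 28, set 4) → L1-HIT  vc=[]
3: 0x42 (blk 16, set 0) → L1-HIT  vc=[]
4: 0x93 (blk 36, set 4) → MISS  vc=[28]
5: 0x3b (blk 14, set 6) → MISS  vc=[28]
6: 0x3a (blk 14, set 6) → L1-HIT  vc=[28]
7: 0x39 (blk 14, set 6) → L1-HIT  vc=[28]
8: 0x8d (blk 35, set 3) → MISS  vc=[28]
9: 0x6d (blk 27, set 3) → MISS  vc=[28, 35]
10: 0x91 (blk 36, set 4) → L1-HIT  vc=[28, 35]
11: 0x40 (blk 16, set 0) → L1-HIT  vc=[28, 35]
12: 0x3a (blk 14, set 6) → L1-HIT  vc=[28, 35]
13: 0x5a (blk 22, set 6) → MISS  vc=[28, 35, 14]
14: 0x3b (blk 14, set 6) → VC-HIT  vc=[28, 35, 22]
15: 0x31 (blk 12, set 4) → MISS  vc=[28, 35, 22, 36]
16: 0x51 (blk 20, set 4) → MISS  vc=[28, 35, 22, 36, 12]
17: 0x30 (blk 12, set 4) → VC-HIT  vc=[28, 35, 22, 36, 20]

MISSES = 9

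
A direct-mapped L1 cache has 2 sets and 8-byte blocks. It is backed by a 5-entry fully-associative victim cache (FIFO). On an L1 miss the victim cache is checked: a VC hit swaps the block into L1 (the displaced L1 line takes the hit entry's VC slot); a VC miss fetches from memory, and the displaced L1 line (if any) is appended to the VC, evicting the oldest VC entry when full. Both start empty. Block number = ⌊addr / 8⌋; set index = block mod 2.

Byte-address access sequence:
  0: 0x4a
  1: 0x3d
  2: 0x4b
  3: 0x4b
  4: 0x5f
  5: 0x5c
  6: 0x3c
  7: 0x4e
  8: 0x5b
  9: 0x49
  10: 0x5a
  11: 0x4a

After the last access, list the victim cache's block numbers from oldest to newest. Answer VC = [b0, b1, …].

#0 0x4a→b9/s1 MISS; vc=[]
#1 0x3d→b7/s1 MISS; vc=[9]
#2 0x4b→b9/s1 VC-HIT; vc=[7]
#3 0x4b→b9/s1 L1-HIT; vc=[7]
#4 0x5f→b11/s1 MISS; vc=[7,9]
#5 0x5c→b11/s1 L1-HIT; vc=[7,9]
#6 0x3c→b7/s1 VC-HIT; vc=[11,9]
#7 0x4e→b9/s1 VC-HIT; vc=[11,7]
#8 0x5b→b11/s1 VC-HIT; vc=[9,7]
#9 0x49→b9/s1 VC-HIT; vc=[11,7]
#10 0x5a→b11/s1 VC-HIT; vc=[9,7]
#11 0x4a→b9/s1 VC-HIT; vc=[11,7]

VC = [11, 7]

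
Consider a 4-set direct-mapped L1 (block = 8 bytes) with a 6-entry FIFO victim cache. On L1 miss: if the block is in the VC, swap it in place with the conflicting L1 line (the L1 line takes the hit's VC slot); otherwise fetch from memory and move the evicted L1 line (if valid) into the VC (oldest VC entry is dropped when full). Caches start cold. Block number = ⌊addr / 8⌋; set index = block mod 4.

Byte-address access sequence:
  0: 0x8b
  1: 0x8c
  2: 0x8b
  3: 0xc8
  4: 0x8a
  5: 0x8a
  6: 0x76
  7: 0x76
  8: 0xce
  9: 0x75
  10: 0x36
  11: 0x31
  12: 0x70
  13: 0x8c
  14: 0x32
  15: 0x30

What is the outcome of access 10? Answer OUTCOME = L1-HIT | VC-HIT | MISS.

OUTCOME = MISS

0: 0x8b (blk 17, set 1) → MISS  vc=[]
1: 0x8c (blk 17, set 1) → L1-HIT  vc=[]
2: 0x8b (blk 17, set 1) → L1-HIT  vc=[]
3: 0xc8 (blk 25, set 1) → MISS  vc=[17]
4: 0x8a (blk 17, set 1) → VC-HIT  vc=[25]
5: 0x8a (blk 17, set 1) → L1-HIT  vc=[25]
6: 0x76 (blk 14, set 2) → MISS  vc=[25]
7: 0x76 (blk 14, set 2) → L1-HIT  vc=[25]
8: 0xce (blk 25, set 1) → VC-HIT  vc=[17]
9: 0x75 (blk 14, set 2) → L1-HIT  vc=[17]
10: 0x36 (blk 6, set 2) → MISS  vc=[17, 14]
11: 0x31 (blk 6, set 2) → L1-HIT  vc=[17, 14]
12: 0x70 (blk 14, set 2) → VC-HIT  vc=[17, 6]
13: 0x8c (blk 17, set 1) → VC-HIT  vc=[25, 6]
14: 0x32 (blk 6, set 2) → VC-HIT  vc=[25, 14]
15: 0x30 (blk 6, set 2) → L1-HIT  vc=[25, 14]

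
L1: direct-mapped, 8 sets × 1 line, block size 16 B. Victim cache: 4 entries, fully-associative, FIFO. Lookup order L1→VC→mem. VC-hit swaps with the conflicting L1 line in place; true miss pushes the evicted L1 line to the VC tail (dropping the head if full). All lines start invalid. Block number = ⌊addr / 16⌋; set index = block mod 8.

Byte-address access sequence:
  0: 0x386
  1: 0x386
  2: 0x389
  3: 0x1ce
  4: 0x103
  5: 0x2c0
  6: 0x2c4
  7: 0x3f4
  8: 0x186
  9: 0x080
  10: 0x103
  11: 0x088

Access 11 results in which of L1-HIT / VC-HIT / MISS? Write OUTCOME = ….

0: 0x386 (blk 56, set 0) → MISS  vc=[]
1: 0x386 (blk 56, set 0) → L1-HIT  vc=[]
2: 0x389 (blk 56, set 0) → L1-HIT  vc=[]
3: 0x1ce (blk 28, set 4) → MISS  vc=[]
4: 0x103 (blk 16, set 0) → MISS  vc=[56]
5: 0x2c0 (blk 44, set 4) → MISS  vc=[56, 28]
6: 0x2c4 (blk 44, set 4) → L1-HIT  vc=[56, 28]
7: 0x3f4 (blk 63, set 7) → MISS  vc=[56, 28]
8: 0x186 (blk 24, set 0) → MISS  vc=[56, 28, 16]
9: 0x80 (blk 8, set 0) → MISS  vc=[56, 28, 16, 24]
10: 0x103 (blk 16, set 0) → VC-HIT  vc=[56, 28, 8, 24]
11: 0x88 (blk 8, set 0) → VC-HIT  vc=[56, 28, 16, 24]

OUTCOME = VC-HIT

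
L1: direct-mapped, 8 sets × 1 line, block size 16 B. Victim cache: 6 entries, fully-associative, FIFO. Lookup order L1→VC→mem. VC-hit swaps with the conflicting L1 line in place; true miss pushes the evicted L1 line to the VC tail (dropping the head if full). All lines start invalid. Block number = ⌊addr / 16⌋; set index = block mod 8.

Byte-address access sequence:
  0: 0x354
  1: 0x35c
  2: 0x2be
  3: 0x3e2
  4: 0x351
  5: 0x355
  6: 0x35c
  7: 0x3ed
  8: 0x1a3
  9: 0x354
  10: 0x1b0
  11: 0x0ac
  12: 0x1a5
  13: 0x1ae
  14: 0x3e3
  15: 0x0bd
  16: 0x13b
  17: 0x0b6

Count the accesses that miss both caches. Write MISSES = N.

  [0] addr=0x354 blk=53 s=5: MISS | VC []
  [1] addr=0x35c blk=53 s=5: L1-HIT | VC []
  [2] addr=0x2be blk=43 s=3: MISS | VC []
  [3] addr=0x3e2 blk=62 s=6: MISS | VC []
  [4] addr=0x351 blk=53 s=5: L1-HIT | VC []
  [5] addr=0x355 blk=53 s=5: L1-HIT | VC []
  [6] addr=0x35c blk=53 s=5: L1-HIT | VC []
  [7] addr=0x3ed blk=62 s=6: L1-HIT | VC []
  [8] addr=0x1a3 blk=26 s=2: MISS | VC []
  [9] addr=0x354 blk=53 s=5: L1-HIT | VC []
  [10] addr=0x1b0 blk=27 s=3: MISS | VC [43]
  [11] addr=0xac blk=10 s=2: MISS | VC [43, 26]
  [12] addr=0x1a5 blk=26 s=2: VC-HIT | VC [43, 10]
  [13] addr=0x1ae blk=26 s=2: L1-HIT | VC [43, 10]
  [14] addr=0x3e3 blk=62 s=6: L1-HIT | VC [43, 10]
  [15] addr=0xbd blk=11 s=3: MISS | VC [43, 10, 27]
  [16] addr=0x13b blk=19 s=3: MISS | VC [43, 10, 27, 11]
  [17] addr=0xb6 blk=11 s=3: VC-HIT | VC [43, 10, 27, 19]

MISSES = 8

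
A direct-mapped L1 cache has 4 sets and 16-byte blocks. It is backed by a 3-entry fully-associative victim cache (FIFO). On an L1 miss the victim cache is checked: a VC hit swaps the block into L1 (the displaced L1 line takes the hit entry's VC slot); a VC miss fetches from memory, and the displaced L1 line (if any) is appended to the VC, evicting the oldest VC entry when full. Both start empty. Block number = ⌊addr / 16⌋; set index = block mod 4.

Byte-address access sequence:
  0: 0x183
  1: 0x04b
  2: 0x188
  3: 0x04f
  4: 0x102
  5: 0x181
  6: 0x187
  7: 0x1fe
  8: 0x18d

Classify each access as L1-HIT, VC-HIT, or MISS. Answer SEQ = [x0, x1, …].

#0 0x183→b24/s0 MISS; vc=[]
#1 0x4b→b4/s0 MISS; vc=[24]
#2 0x188→b24/s0 VC-HIT; vc=[4]
#3 0x4f→b4/s0 VC-HIT; vc=[24]
#4 0x102→b16/s0 MISS; vc=[24,4]
#5 0x181→b24/s0 VC-HIT; vc=[16,4]
#6 0x187→b24/s0 L1-HIT; vc=[16,4]
#7 0x1fe→b31/s3 MISS; vc=[16,4]
#8 0x18d→b24/s0 L1-HIT; vc=[16,4]

SEQ = [MISS, MISS, VC-HIT, VC-HIT, MISS, VC-HIT, L1-HIT, MISS, L1-HIT]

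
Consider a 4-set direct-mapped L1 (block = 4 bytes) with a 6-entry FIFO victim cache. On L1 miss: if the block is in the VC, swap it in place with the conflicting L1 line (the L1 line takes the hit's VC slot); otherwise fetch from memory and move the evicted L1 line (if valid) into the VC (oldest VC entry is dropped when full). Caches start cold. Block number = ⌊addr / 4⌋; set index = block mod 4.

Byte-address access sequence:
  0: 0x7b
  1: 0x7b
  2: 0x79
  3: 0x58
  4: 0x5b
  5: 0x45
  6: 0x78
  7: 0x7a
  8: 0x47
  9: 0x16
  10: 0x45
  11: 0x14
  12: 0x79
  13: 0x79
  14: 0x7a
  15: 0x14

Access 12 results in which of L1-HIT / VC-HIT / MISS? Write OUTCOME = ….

OUTCOME = L1-HIT

#0 0x7b→b30/s2 MISS; vc=[]
#1 0x7b→b30/s2 L1-HIT; vc=[]
#2 0x79→b30/s2 L1-HIT; vc=[]
#3 0x58→b22/s2 MISS; vc=[30]
#4 0x5b→b22/s2 L1-HIT; vc=[30]
#5 0x45→b17/s1 MISS; vc=[30]
#6 0x78→b30/s2 VC-HIT; vc=[22]
#7 0x7a→b30/s2 L1-HIT; vc=[22]
#8 0x47→b17/s1 L1-HIT; vc=[22]
#9 0x16→b5/s1 MISS; vc=[22,17]
#10 0x45→b17/s1 VC-HIT; vc=[22,5]
#11 0x14→b5/s1 VC-HIT; vc=[22,17]
#12 0x79→b30/s2 L1-HIT; vc=[22,17]
#13 0x79→b30/s2 L1-HIT; vc=[22,17]
#14 0x7a→b30/s2 L1-HIT; vc=[22,17]
#15 0x14→b5/s1 L1-HIT; vc=[22,17]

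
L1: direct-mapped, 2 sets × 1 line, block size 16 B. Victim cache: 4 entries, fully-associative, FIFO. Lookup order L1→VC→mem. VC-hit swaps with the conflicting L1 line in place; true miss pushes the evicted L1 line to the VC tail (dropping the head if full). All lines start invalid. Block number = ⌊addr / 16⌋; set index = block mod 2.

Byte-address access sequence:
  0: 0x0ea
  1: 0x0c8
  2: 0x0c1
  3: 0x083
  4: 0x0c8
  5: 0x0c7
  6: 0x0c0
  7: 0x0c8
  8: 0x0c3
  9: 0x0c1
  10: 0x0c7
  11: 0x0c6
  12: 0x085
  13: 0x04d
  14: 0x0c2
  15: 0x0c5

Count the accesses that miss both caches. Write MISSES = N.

#0 0xea→b14/s0 MISS; vc=[]
#1 0xc8→b12/s0 MISS; vc=[14]
#2 0xc1→b12/s0 L1-HIT; vc=[14]
#3 0x83→b8/s0 MISS; vc=[14,12]
#4 0xc8→b12/s0 VC-HIT; vc=[14,8]
#5 0xc7→b12/s0 L1-HIT; vc=[14,8]
#6 0xc0→b12/s0 L1-HIT; vc=[14,8]
#7 0xc8→b12/s0 L1-HIT; vc=[14,8]
#8 0xc3→b12/s0 L1-HIT; vc=[14,8]
#9 0xc1→b12/s0 L1-HIT; vc=[14,8]
#10 0xc7→b12/s0 L1-HIT; vc=[14,8]
#11 0xc6→b12/s0 L1-HIT; vc=[14,8]
#12 0x85→b8/s0 VC-HIT; vc=[14,12]
#13 0x4d→b4/s0 MISS; vc=[14,12,8]
#14 0xc2→b12/s0 VC-HIT; vc=[14,4,8]
#15 0xc5→b12/s0 L1-HIT; vc=[14,4,8]

MISSES = 4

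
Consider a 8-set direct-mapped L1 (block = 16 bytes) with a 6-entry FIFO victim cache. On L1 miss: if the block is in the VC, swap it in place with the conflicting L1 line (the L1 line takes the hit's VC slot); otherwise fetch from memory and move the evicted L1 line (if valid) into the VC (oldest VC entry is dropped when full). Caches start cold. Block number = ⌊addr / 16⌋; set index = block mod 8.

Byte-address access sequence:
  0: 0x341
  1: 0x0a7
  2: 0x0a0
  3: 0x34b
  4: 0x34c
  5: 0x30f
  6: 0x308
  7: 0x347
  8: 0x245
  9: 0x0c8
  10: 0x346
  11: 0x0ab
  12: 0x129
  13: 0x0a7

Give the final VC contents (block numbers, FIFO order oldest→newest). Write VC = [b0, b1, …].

VC = [12, 36, 18]

#0 0x341→b52/s4 MISS; vc=[]
#1 0xa7→b10/s2 MISS; vc=[]
#2 0xa0→b10/s2 L1-HIT; vc=[]
#3 0x34b→b52/s4 L1-HIT; vc=[]
#4 0x34c→b52/s4 L1-HIT; vc=[]
#5 0x30f→b48/s0 MISS; vc=[]
#6 0x308→b48/s0 L1-HIT; vc=[]
#7 0x347→b52/s4 L1-HIT; vc=[]
#8 0x245→b36/s4 MISS; vc=[52]
#9 0xc8→b12/s4 MISS; vc=[52,36]
#10 0x346→b52/s4 VC-HIT; vc=[12,36]
#11 0xab→b10/s2 L1-HIT; vc=[12,36]
#12 0x129→b18/s2 MISS; vc=[12,36,10]
#13 0xa7→b10/s2 VC-HIT; vc=[12,36,18]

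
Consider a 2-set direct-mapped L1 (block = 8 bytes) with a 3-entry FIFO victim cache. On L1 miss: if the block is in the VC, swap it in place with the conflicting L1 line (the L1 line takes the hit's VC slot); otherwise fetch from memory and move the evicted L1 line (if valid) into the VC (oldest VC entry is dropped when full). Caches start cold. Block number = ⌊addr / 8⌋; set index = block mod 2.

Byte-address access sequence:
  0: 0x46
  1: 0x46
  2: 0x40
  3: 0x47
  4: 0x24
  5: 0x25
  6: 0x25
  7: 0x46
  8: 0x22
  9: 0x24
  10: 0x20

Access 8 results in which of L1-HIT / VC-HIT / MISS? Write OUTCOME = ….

  [0] addr=0x46 blk=8 s=0: MISS | VC []
  [1] addr=0x46 blk=8 s=0: L1-HIT | VC []
  [2] addr=0x40 blk=8 s=0: L1-HIT | VC []
  [3] addr=0x47 blk=8 s=0: L1-HIT | VC []
  [4] addr=0x24 blk=4 s=0: MISS | VC [8]
  [5] addr=0x25 blk=4 s=0: L1-HIT | VC [8]
  [6] addr=0x25 blk=4 s=0: L1-HIT | VC [8]
  [7] addr=0x46 blk=8 s=0: VC-HIT | VC [4]
  [8] addr=0x22 blk=4 s=0: VC-HIT | VC [8]
  [9] addr=0x24 blk=4 s=0: L1-HIT | VC [8]
  [10] addr=0x20 blk=4 s=0: L1-HIT | VC [8]

OUTCOME = VC-HIT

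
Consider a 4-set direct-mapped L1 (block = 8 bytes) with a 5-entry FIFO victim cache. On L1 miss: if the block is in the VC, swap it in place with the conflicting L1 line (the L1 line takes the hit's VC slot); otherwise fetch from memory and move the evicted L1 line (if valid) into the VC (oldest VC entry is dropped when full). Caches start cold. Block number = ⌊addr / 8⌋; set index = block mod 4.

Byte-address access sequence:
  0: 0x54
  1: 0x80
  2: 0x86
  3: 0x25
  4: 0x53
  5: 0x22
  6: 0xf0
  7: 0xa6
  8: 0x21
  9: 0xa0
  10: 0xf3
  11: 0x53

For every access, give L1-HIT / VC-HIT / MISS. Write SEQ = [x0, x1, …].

SEQ = [MISS, MISS, L1-HIT, MISS, L1-HIT, L1-HIT, MISS, MISS, VC-HIT, VC-HIT, L1-HIT, VC-HIT]

  [0] addr=0x54 blk=10 s=2: MISS | VC []
  [1] addr=0x80 blk=16 s=0: MISS | VC []
  [2] addr=0x86 blk=16 s=0: L1-HIT | VC []
  [3] addr=0x25 blk=4 s=0: MISS | VC [16]
  [4] addr=0x53 blk=10 s=2: L1-HIT | VC [16]
  [5] addr=0x22 blk=4 s=0: L1-HIT | VC [16]
  [6] addr=0xf0 blk=30 s=2: MISS | VC [16, 10]
  [7] addr=0xa6 blk=20 s=0: MISS | VC [16, 10, 4]
  [8] addr=0x21 blk=4 s=0: VC-HIT | VC [16, 10, 20]
  [9] addr=0xa0 blk=20 s=0: VC-HIT | VC [16, 10, 4]
  [10] addr=0xf3 blk=30 s=2: L1-HIT | VC [16, 10, 4]
  [11] addr=0x53 blk=10 s=2: VC-HIT | VC [16, 30, 4]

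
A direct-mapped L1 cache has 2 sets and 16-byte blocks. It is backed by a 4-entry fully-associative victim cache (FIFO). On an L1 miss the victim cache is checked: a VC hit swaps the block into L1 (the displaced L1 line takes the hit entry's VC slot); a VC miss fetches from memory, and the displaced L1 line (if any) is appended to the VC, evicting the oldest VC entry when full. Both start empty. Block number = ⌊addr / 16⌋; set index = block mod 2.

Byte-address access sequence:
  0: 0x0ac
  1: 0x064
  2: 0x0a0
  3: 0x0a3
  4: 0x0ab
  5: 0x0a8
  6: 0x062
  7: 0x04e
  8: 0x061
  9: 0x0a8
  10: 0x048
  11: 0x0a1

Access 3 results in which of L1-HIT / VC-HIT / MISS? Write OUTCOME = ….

  [0] addr=0xac blk=10 s=0: MISS | VC []
  [1] addr=0x64 blk=6 s=0: MISS | VC [10]
  [2] addr=0xa0 blk=10 s=0: VC-HIT | VC [6]
  [3] addr=0xa3 blk=10 s=0: L1-HIT | VC [6]
  [4] addr=0xab blk=10 s=0: L1-HIT | VC [6]
  [5] addr=0xa8 blk=10 s=0: L1-HIT | VC [6]
  [6] addr=0x62 blk=6 s=0: VC-HIT | VC [10]
  [7] addr=0x4e blk=4 s=0: MISS | VC [10, 6]
  [8] addr=0x61 blk=6 s=0: VC-HIT | VC [10, 4]
  [9] addr=0xa8 blk=10 s=0: VC-HIT | VC [6, 4]
  [10] addr=0x48 blk=4 s=0: VC-HIT | VC [6, 10]
  [11] addr=0xa1 blk=10 s=0: VC-HIT | VC [6, 4]

OUTCOME = L1-HIT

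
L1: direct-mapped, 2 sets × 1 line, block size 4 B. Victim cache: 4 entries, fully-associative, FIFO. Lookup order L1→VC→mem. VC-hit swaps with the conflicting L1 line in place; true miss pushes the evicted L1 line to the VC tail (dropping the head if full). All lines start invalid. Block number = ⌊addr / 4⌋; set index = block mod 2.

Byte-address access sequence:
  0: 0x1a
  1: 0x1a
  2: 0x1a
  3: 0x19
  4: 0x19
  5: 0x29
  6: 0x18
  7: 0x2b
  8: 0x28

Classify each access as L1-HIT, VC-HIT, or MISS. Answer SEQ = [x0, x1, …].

0: 0x1a (blk 6, set 0) → MISS  vc=[]
1: 0x1a (blk 6, set 0) → L1-HIT  vc=[]
2: 0x1a (blk 6, set 0) → L1-HIT  vc=[]
3: 0x19 (blk 6, set 0) → L1-HIT  vc=[]
4: 0x19 (blk 6, set 0) → L1-HIT  vc=[]
5: 0x29 (blk 10, set 0) → MISS  vc=[6]
6: 0x18 (blk 6, set 0) → VC-HIT  vc=[10]
7: 0x2b (blk 10, set 0) → VC-HIT  vc=[6]
8: 0x28 (blk 10, set 0) → L1-HIT  vc=[6]

SEQ = [MISS, L1-HIT, L1-HIT, L1-HIT, L1-HIT, MISS, VC-HIT, VC-HIT, L1-HIT]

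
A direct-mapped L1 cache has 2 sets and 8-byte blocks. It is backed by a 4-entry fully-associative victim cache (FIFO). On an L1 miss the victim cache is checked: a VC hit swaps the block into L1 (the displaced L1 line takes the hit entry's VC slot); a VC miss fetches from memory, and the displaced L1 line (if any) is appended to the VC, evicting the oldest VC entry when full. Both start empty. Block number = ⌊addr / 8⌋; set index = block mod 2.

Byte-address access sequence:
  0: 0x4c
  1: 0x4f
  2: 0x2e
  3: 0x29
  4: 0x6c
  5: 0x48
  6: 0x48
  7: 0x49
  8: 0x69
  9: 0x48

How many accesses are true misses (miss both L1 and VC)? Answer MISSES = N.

#0 0x4c→b9/s1 MISS; vc=[]
#1 0x4f→b9/s1 L1-HIT; vc=[]
#2 0x2e→b5/s1 MISS; vc=[9]
#3 0x29→b5/s1 L1-HIT; vc=[9]
#4 0x6c→b13/s1 MISS; vc=[9,5]
#5 0x48→b9/s1 VC-HIT; vc=[13,5]
#6 0x48→b9/s1 L1-HIT; vc=[13,5]
#7 0x49→b9/s1 L1-HIT; vc=[13,5]
#8 0x69→b13/s1 VC-HIT; vc=[9,5]
#9 0x48→b9/s1 VC-HIT; vc=[13,5]

MISSES = 3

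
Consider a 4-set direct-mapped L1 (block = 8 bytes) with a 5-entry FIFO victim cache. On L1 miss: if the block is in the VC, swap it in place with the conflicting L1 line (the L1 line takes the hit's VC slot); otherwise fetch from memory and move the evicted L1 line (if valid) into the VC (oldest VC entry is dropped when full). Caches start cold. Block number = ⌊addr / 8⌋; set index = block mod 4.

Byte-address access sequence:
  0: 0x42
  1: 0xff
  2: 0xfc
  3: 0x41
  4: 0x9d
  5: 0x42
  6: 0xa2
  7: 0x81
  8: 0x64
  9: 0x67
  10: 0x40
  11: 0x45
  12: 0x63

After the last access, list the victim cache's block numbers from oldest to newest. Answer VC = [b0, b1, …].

VC = [31, 8, 20, 16]

#0 0x42→b8/s0 MISS; vc=[]
#1 0xff→b31/s3 MISS; vc=[]
#2 0xfc→b31/s3 L1-HIT; vc=[]
#3 0x41→b8/s0 L1-HIT; vc=[]
#4 0x9d→b19/s3 MISS; vc=[31]
#5 0x42→b8/s0 L1-HIT; vc=[31]
#6 0xa2→b20/s0 MISS; vc=[31,8]
#7 0x81→b16/s0 MISS; vc=[31,8,20]
#8 0x64→b12/s0 MISS; vc=[31,8,20,16]
#9 0x67→b12/s0 L1-HIT; vc=[31,8,20,16]
#10 0x40→b8/s0 VC-HIT; vc=[31,12,20,16]
#11 0x45→b8/s0 L1-HIT; vc=[31,12,20,16]
#12 0x63→b12/s0 VC-HIT; vc=[31,8,20,16]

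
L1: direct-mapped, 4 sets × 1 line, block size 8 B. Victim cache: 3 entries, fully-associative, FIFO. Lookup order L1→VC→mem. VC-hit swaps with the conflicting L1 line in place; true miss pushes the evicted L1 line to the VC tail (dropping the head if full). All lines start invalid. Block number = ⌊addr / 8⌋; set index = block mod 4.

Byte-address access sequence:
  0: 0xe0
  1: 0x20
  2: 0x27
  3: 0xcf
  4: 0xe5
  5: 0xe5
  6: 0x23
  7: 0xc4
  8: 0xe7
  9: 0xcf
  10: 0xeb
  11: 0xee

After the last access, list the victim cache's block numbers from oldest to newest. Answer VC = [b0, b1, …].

VC = [24, 4, 25]

0: 0xe0 (blk 28, set 0) → MISS  vc=[]
1: 0x20 (blk 4, set 0) → MISS  vc=[28]
2: 0x27 (blk 4, set 0) → L1-HIT  vc=[28]
3: 0xcf (blk 25, set 1) → MISS  vc=[28]
4: 0xe5 (blk 28, set 0) → VC-HIT  vc=[4]
5: 0xe5 (blk 28, set 0) → L1-HIT  vc=[4]
6: 0x23 (blk 4, set 0) → VC-HIT  vc=[28]
7: 0xc4 (blk 24, set 0) → MISS  vc=[28, 4]
8: 0xe7 (blk 28, set 0) → VC-HIT  vc=[24, 4]
9: 0xcf (blk 25, set 1) → L1-HIT  vc=[24, 4]
10: 0xeb (blk 29, set 1) → MISS  vc=[24, 4, 25]
11: 0xee (blk 29, set 1) → L1-HIT  vc=[24, 4, 25]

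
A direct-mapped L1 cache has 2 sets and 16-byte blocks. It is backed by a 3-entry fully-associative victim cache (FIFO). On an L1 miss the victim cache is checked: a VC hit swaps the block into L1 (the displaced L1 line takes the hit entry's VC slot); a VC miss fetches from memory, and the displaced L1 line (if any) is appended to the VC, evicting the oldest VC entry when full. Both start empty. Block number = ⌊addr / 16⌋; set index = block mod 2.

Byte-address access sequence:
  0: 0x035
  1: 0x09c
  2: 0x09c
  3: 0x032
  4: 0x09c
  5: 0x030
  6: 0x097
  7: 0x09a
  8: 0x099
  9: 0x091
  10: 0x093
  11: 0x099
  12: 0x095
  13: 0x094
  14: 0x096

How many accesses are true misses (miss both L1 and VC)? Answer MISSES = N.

MISSES = 2

#0 0x35→b3/s1 MISS; vc=[]
#1 0x9c→b9/s1 MISS; vc=[3]
#2 0x9c→b9/s1 L1-HIT; vc=[3]
#3 0x32→b3/s1 VC-HIT; vc=[9]
#4 0x9c→b9/s1 VC-HIT; vc=[3]
#5 0x30→b3/s1 VC-HIT; vc=[9]
#6 0x97→b9/s1 VC-HIT; vc=[3]
#7 0x9a→b9/s1 L1-HIT; vc=[3]
#8 0x99→b9/s1 L1-HIT; vc=[3]
#9 0x91→b9/s1 L1-HIT; vc=[3]
#10 0x93→b9/s1 L1-HIT; vc=[3]
#11 0x99→b9/s1 L1-HIT; vc=[3]
#12 0x95→b9/s1 L1-HIT; vc=[3]
#13 0x94→b9/s1 L1-HIT; vc=[3]
#14 0x96→b9/s1 L1-HIT; vc=[3]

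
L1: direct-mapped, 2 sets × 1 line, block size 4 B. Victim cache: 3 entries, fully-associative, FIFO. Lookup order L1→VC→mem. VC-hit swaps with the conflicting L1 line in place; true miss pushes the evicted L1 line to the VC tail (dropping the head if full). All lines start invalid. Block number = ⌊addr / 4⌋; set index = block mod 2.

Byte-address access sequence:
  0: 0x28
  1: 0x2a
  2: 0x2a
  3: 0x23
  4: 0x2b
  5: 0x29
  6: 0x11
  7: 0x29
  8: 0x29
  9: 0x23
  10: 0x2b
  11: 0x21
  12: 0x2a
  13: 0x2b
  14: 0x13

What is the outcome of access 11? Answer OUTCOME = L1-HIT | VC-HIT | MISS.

0: 0x28 (blk 10, set 0) → MISS  vc=[]
1: 0x2a (blk 10, set 0) → L1-HIT  vc=[]
2: 0x2a (blk 10, set 0) → L1-HIT  vc=[]
3: 0x23 (blk 8, set 0) → MISS  vc=[10]
4: 0x2b (blk 10, set 0) → VC-HIT  vc=[8]
5: 0x29 (blk 10, set 0) → L1-HIT  vc=[8]
6: 0x11 (blk 4, set 0) → MISS  vc=[8, 10]
7: 0x29 (blk 10, set 0) → VC-HIT  vc=[8, 4]
8: 0x29 (blk 10, set 0) → L1-HIT  vc=[8, 4]
9: 0x23 (blk 8, set 0) → VC-HIT  vc=[10, 4]
10: 0x2b (blk 10, set 0) → VC-HIT  vc=[8, 4]
11: 0x21 (blk 8, set 0) → VC-HIT  vc=[10, 4]
12: 0x2a (blk 10, set 0) → VC-HIT  vc=[8, 4]
13: 0x2b (blk 10, set 0) → L1-HIT  vc=[8, 4]
14: 0x13 (blk 4, set 0) → VC-HIT  vc=[8, 10]

OUTCOME = VC-HIT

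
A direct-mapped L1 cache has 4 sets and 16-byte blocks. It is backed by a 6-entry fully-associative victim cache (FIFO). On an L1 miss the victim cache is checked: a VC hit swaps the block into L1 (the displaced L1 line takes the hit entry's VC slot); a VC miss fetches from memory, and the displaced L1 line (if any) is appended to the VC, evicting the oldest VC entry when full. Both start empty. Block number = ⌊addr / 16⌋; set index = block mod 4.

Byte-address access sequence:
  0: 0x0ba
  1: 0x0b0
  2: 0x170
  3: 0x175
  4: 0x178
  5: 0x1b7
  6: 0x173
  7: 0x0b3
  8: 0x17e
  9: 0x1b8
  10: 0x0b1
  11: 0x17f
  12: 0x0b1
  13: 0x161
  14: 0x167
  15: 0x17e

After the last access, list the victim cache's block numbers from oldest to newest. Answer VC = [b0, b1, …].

VC = [27, 11]

#0 0xba→b11/s3 MISS; vc=[]
#1 0xb0→b11/s3 L1-HIT; vc=[]
#2 0x170→b23/s3 MISS; vc=[11]
#3 0x175→b23/s3 L1-HIT; vc=[11]
#4 0x178→b23/s3 L1-HIT; vc=[11]
#5 0x1b7→b27/s3 MISS; vc=[11,23]
#6 0x173→b23/s3 VC-HIT; vc=[11,27]
#7 0xb3→b11/s3 VC-HIT; vc=[23,27]
#8 0x17e→b23/s3 VC-HIT; vc=[11,27]
#9 0x1b8→b27/s3 VC-HIT; vc=[11,23]
#10 0xb1→b11/s3 VC-HIT; vc=[27,23]
#11 0x17f→b23/s3 VC-HIT; vc=[27,11]
#12 0xb1→b11/s3 VC-HIT; vc=[27,23]
#13 0x161→b22/s2 MISS; vc=[27,23]
#14 0x167→b22/s2 L1-HIT; vc=[27,23]
#15 0x17e→b23/s3 VC-HIT; vc=[27,11]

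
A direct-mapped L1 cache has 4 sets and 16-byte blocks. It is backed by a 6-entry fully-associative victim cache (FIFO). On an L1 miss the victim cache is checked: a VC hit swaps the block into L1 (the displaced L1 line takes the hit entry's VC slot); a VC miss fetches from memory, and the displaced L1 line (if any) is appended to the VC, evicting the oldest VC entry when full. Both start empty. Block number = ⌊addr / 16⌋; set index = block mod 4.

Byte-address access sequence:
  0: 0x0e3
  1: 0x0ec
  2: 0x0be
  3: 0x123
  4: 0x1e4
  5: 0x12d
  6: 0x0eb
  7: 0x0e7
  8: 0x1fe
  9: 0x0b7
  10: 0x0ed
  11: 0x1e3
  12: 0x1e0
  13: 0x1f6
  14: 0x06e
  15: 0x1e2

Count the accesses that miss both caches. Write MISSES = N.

#0 0xe3→b14/s2 MISS; vc=[]
#1 0xec→b14/s2 L1-HIT; vc=[]
#2 0xbe→b11/s3 MISS; vc=[]
#3 0x123→b18/s2 MISS; vc=[14]
#4 0x1e4→b30/s2 MISS; vc=[14,18]
#5 0x12d→b18/s2 VC-HIT; vc=[14,30]
#6 0xeb→b14/s2 VC-HIT; vc=[18,30]
#7 0xe7→b14/s2 L1-HIT; vc=[18,30]
#8 0x1fe→b31/s3 MISS; vc=[18,30,11]
#9 0xb7→b11/s3 VC-HIT; vc=[18,30,31]
#10 0xed→b14/s2 L1-HIT; vc=[18,30,31]
#11 0x1e3→b30/s2 VC-HIT; vc=[18,14,31]
#12 0x1e0→b30/s2 L1-HIT; vc=[18,14,31]
#13 0x1f6→b31/s3 VC-HIT; vc=[18,14,11]
#14 0x6e→b6/s2 MISS; vc=[18,14,11,30]
#15 0x1e2→b30/s2 VC-HIT; vc=[18,14,11,6]

MISSES = 6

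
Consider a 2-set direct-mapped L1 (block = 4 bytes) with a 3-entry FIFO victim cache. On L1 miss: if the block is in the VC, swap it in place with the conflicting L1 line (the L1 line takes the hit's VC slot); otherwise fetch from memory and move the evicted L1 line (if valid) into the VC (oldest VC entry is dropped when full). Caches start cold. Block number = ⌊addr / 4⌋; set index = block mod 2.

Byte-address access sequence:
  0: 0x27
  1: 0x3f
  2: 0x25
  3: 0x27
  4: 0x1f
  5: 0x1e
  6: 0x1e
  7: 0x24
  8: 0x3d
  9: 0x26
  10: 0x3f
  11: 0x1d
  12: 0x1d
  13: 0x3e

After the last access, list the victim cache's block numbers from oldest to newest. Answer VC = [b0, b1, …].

  [0] addr=0x27 blk=9 s=1: MISS | VC []
  [1] addr=0x3f blk=15 s=1: MISS | VC [9]
  [2] addr=0x25 blk=9 s=1: VC-HIT | VC [15]
  [3] addr=0x27 blk=9 s=1: L1-HIT | VC [15]
  [4] addr=0x1f blk=7 s=1: MISS | VC [15, 9]
  [5] addr=0x1e blk=7 s=1: L1-HIT | VC [15, 9]
  [6] addr=0x1e blk=7 s=1: L1-HIT | VC [15, 9]
  [7] addr=0x24 blk=9 s=1: VC-HIT | VC [15, 7]
  [8] addr=0x3d blk=15 s=1: VC-HIT | VC [9, 7]
  [9] addr=0x26 blk=9 s=1: VC-HIT | VC [15, 7]
  [10] addr=0x3f blk=15 s=1: VC-HIT | VC [9, 7]
  [11] addr=0x1d blk=7 s=1: VC-HIT | VC [9, 15]
  [12] addr=0x1d blk=7 s=1: L1-HIT | VC [9, 15]
  [13] addr=0x3e blk=15 s=1: VC-HIT | VC [9, 7]

VC = [9, 7]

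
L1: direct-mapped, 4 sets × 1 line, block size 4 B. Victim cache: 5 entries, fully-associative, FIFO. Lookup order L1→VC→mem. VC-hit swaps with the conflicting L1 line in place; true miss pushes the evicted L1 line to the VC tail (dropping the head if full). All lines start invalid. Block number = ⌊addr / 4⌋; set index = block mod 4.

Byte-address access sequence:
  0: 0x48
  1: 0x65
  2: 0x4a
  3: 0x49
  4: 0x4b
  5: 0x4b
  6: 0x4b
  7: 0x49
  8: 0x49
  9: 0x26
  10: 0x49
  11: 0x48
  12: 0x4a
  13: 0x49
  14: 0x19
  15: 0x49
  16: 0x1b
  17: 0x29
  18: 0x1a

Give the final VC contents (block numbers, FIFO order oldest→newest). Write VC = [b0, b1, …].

VC = [25, 18, 10]

#0 0x48→b18/s2 MISS; vc=[]
#1 0x65→b25/s1 MISS; vc=[]
#2 0x4a→b18/s2 L1-HIT; vc=[]
#3 0x49→b18/s2 L1-HIT; vc=[]
#4 0x4b→b18/s2 L1-HIT; vc=[]
#5 0x4b→b18/s2 L1-HIT; vc=[]
#6 0x4b→b18/s2 L1-HIT; vc=[]
#7 0x49→b18/s2 L1-HIT; vc=[]
#8 0x49→b18/s2 L1-HIT; vc=[]
#9 0x26→b9/s1 MISS; vc=[25]
#10 0x49→b18/s2 L1-HIT; vc=[25]
#11 0x48→b18/s2 L1-HIT; vc=[25]
#12 0x4a→b18/s2 L1-HIT; vc=[25]
#13 0x49→b18/s2 L1-HIT; vc=[25]
#14 0x19→b6/s2 MISS; vc=[25,18]
#15 0x49→b18/s2 VC-HIT; vc=[25,6]
#16 0x1b→b6/s2 VC-HIT; vc=[25,18]
#17 0x29→b10/s2 MISS; vc=[25,18,6]
#18 0x1a→b6/s2 VC-HIT; vc=[25,18,10]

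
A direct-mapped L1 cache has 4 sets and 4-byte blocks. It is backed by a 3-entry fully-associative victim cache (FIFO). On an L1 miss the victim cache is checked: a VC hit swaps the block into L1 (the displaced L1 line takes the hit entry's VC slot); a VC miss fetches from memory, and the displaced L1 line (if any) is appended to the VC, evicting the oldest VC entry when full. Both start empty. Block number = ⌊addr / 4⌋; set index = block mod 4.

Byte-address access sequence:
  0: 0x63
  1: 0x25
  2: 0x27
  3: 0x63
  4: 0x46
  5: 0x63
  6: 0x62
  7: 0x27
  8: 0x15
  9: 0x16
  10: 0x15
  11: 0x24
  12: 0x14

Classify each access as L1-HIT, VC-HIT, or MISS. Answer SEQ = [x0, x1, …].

0: 0x63 (blk 24, set 0) → MISS  vc=[]
1: 0x25 (blk 9, set 1) → MISS  vc=[]
2: 0x27 (blk 9, set 1) → L1-HIT  vc=[]
3: 0x63 (blk 24, set 0) → L1-HIT  vc=[]
4: 0x46 (blk 17, set 1) → MISS  vc=[9]
5: 0x63 (blk 24, set 0) → L1-HIT  vc=[9]
6: 0x62 (blk 24, set 0) → L1-HIT  vc=[9]
7: 0x27 (blk 9, set 1) → VC-HIT  vc=[17]
8: 0x15 (blk 5, set 1) → MISS  vc=[17, 9]
9: 0x16 (blk 5, set 1) → L1-HIT  vc=[17, 9]
10: 0x15 (blk 5, set 1) → L1-HIT  vc=[17, 9]
11: 0x24 (blk 9, set 1) → VC-HIT  vc=[17, 5]
12: 0x14 (blk 5, set 1) → VC-HIT  vc=[17, 9]

SEQ = [MISS, MISS, L1-HIT, L1-HIT, MISS, L1-HIT, L1-HIT, VC-HIT, MISS, L1-HIT, L1-HIT, VC-HIT, VC-HIT]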